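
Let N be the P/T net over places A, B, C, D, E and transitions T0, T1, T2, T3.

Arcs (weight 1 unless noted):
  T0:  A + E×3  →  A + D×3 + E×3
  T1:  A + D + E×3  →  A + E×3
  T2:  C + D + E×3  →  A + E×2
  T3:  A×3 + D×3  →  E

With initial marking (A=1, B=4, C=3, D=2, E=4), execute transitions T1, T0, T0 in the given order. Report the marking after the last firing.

(A=1, B=4, C=3, D=7, E=4)

step 1: fire T1:  (A=1, B=4, C=3, D=2, E=4) → (A=1, B=4, C=3, D=1, E=4)
step 2: fire T0:  (A=1, B=4, C=3, D=1, E=4) → (A=1, B=4, C=3, D=4, E=4)
step 3: fire T0:  (A=1, B=4, C=3, D=4, E=4) → (A=1, B=4, C=3, D=7, E=4)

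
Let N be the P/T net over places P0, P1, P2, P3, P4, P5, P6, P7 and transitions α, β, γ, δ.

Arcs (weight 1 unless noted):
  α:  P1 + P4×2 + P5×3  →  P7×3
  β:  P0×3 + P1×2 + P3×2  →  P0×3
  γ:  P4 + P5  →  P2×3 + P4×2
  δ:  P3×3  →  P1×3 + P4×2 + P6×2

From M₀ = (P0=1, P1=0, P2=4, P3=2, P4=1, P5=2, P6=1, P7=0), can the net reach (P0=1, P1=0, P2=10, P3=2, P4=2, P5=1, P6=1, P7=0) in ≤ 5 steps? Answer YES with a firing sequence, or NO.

depth 0: 1 marking
depth 1: 2 markings reached so far
depth 2: 3 markings reached so far
depth 3: 3 markings reached so far
(frontier empty at depth 3; search complete)
target is not among the 3 markings reachable within 5 steps

NO — not reachable within 5 firings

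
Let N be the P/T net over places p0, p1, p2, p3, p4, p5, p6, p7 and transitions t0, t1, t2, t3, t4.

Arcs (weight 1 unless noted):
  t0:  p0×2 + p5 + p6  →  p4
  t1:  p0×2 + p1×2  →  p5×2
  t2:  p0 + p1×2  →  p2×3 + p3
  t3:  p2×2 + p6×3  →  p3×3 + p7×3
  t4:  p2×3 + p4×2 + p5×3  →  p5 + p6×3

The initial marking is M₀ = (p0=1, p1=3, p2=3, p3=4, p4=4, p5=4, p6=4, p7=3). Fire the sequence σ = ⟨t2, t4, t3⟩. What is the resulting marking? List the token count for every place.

(p0=0, p1=1, p2=1, p3=8, p4=2, p5=2, p6=4, p7=6)

step 1: fire t2:  (p0=1, p1=3, p2=3, p3=4, p4=4, p5=4, p6=4, p7=3) → (p0=0, p1=1, p2=6, p3=5, p4=4, p5=4, p6=4, p7=3)
step 2: fire t4:  (p0=0, p1=1, p2=6, p3=5, p4=4, p5=4, p6=4, p7=3) → (p0=0, p1=1, p2=3, p3=5, p4=2, p5=2, p6=7, p7=3)
step 3: fire t3:  (p0=0, p1=1, p2=3, p3=5, p4=2, p5=2, p6=7, p7=3) → (p0=0, p1=1, p2=1, p3=8, p4=2, p5=2, p6=4, p7=6)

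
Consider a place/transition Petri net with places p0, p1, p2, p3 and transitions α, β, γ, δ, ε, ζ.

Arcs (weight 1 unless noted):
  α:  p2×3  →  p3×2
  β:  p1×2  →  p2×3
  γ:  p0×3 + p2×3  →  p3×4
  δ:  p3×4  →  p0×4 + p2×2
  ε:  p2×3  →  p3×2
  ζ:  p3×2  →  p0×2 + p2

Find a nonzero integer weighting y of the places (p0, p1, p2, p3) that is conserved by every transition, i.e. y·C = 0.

y = (p0:2, p1:3, p2:2, p3:3)

Incidence matrix C (rows=places, cols=transitions):
        α    β    γ    δ    ε    ζ
   p0   0    0   -3    4    0    2
   p1   0   -2    0    0    0    0
   p2  -3    3   -3    2   -3    1
   p3   2    0    4   -4    2   -2

Candidate y = [2, 3, 2, 3]; check y·C column-wise:
  col α: 2·0 + 3·0 + 2·-3 + 3·2 = 0
  col β: 2·0 + 3·-2 + 2·3 + 3·0 = 0
  col γ: 2·-3 + 3·0 + 2·-3 + 3·4 = 0
  col δ: 2·4 + 3·0 + 2·2 + 3·-4 = 0
  col ε: 2·0 + 3·0 + 2·-3 + 3·2 = 0
  col ζ: 2·2 + 3·0 + 2·1 + 3·-2 = 0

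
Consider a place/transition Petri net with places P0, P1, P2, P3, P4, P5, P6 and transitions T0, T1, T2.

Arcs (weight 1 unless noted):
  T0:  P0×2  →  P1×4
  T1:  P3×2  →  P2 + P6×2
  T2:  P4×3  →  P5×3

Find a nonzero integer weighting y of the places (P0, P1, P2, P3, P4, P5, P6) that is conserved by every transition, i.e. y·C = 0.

Incidence matrix C (rows=places, cols=transitions):
       T0   T1   T2
   P0  -2    0    0
   P1   4    0    0
   P2   0    1    0
   P3   0   -2    0
   P4   0    0   -3
   P5   0    0    3
   P6   0    2    0

Candidate y = [2, 1, 0, 0, 0, 0, 0]; check y·C column-wise:
  col T0: 2·-2 + 1·4 = 0
  col T1: 2·0 + 1·0 + 0·1 + 0·-2 + 0·2 = 0
  col T2: 2·0 + 1·0 + 0·-3 + 0·3 = 0

y = (P0:2, P1:1, P2:0, P3:0, P4:0, P5:0, P6:0)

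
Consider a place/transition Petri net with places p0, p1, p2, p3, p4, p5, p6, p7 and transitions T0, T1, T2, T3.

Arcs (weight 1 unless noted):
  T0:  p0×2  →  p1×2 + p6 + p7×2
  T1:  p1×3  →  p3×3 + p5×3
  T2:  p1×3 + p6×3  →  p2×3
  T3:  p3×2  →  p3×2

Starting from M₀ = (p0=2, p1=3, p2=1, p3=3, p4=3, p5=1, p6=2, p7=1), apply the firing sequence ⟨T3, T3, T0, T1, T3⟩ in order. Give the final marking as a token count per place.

step 1: fire T3:  (p0=2, p1=3, p2=1, p3=3, p4=3, p5=1, p6=2, p7=1) → (p0=2, p1=3, p2=1, p3=3, p4=3, p5=1, p6=2, p7=1)
step 2: fire T3:  (p0=2, p1=3, p2=1, p3=3, p4=3, p5=1, p6=2, p7=1) → (p0=2, p1=3, p2=1, p3=3, p4=3, p5=1, p6=2, p7=1)
step 3: fire T0:  (p0=2, p1=3, p2=1, p3=3, p4=3, p5=1, p6=2, p7=1) → (p0=0, p1=5, p2=1, p3=3, p4=3, p5=1, p6=3, p7=3)
step 4: fire T1:  (p0=0, p1=5, p2=1, p3=3, p4=3, p5=1, p6=3, p7=3) → (p0=0, p1=2, p2=1, p3=6, p4=3, p5=4, p6=3, p7=3)
step 5: fire T3:  (p0=0, p1=2, p2=1, p3=6, p4=3, p5=4, p6=3, p7=3) → (p0=0, p1=2, p2=1, p3=6, p4=3, p5=4, p6=3, p7=3)

(p0=0, p1=2, p2=1, p3=6, p4=3, p5=4, p6=3, p7=3)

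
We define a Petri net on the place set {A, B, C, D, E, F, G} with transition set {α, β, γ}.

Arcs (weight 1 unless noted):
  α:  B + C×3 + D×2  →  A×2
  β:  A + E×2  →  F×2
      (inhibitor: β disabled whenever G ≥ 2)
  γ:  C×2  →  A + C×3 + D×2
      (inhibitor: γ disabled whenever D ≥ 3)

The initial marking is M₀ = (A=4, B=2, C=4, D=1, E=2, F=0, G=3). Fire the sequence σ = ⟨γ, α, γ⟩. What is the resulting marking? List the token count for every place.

step 1: fire γ:  (A=4, B=2, C=4, D=1, E=2, F=0, G=3) → (A=5, B=2, C=5, D=3, E=2, F=0, G=3)
step 2: fire α:  (A=5, B=2, C=5, D=3, E=2, F=0, G=3) → (A=7, B=1, C=2, D=1, E=2, F=0, G=3)
step 3: fire γ:  (A=7, B=1, C=2, D=1, E=2, F=0, G=3) → (A=8, B=1, C=3, D=3, E=2, F=0, G=3)

(A=8, B=1, C=3, D=3, E=2, F=0, G=3)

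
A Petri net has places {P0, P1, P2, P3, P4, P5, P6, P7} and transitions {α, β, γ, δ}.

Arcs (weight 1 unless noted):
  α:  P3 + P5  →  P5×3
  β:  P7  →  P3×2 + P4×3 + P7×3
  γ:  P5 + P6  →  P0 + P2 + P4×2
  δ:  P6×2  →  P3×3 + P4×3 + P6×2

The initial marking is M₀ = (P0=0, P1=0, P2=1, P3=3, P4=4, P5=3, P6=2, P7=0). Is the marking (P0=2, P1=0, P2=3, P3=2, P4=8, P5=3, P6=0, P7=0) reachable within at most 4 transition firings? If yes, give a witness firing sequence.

YES — reachable via ⟨α, γ, γ⟩ (3 firings)

step 1: fire α:  (P0=0, P1=0, P2=1, P3=3, P4=4, P5=3, P6=2, P7=0) → (P0=0, P1=0, P2=1, P3=2, P4=4, P5=5, P6=2, P7=0)
step 2: fire γ:  (P0=0, P1=0, P2=1, P3=2, P4=4, P5=5, P6=2, P7=0) → (P0=1, P1=0, P2=2, P3=2, P4=6, P5=4, P6=1, P7=0)
step 3: fire γ:  (P0=1, P1=0, P2=2, P3=2, P4=6, P5=4, P6=1, P7=0) → (P0=2, P1=0, P2=3, P3=2, P4=8, P5=3, P6=0, P7=0)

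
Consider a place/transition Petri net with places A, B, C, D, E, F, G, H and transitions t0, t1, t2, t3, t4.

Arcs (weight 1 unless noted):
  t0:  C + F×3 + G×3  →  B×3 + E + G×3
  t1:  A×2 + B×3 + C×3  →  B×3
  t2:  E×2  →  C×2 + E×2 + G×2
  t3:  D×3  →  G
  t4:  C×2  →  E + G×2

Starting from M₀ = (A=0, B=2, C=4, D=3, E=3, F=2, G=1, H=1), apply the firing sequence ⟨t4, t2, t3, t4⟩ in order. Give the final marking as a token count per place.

(A=0, B=2, C=2, D=0, E=5, F=2, G=8, H=1)

step 1: fire t4:  (A=0, B=2, C=4, D=3, E=3, F=2, G=1, H=1) → (A=0, B=2, C=2, D=3, E=4, F=2, G=3, H=1)
step 2: fire t2:  (A=0, B=2, C=2, D=3, E=4, F=2, G=3, H=1) → (A=0, B=2, C=4, D=3, E=4, F=2, G=5, H=1)
step 3: fire t3:  (A=0, B=2, C=4, D=3, E=4, F=2, G=5, H=1) → (A=0, B=2, C=4, D=0, E=4, F=2, G=6, H=1)
step 4: fire t4:  (A=0, B=2, C=4, D=0, E=4, F=2, G=6, H=1) → (A=0, B=2, C=2, D=0, E=5, F=2, G=8, H=1)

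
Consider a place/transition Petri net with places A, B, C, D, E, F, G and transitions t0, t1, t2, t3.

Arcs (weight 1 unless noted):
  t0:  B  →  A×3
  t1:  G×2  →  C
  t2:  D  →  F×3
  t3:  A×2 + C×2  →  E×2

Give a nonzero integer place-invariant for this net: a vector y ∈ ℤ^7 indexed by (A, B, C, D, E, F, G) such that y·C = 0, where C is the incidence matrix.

y = (A:1, B:3, C:0, D:0, E:1, F:0, G:0)

Incidence matrix C (rows=places, cols=transitions):
       t0   t1   t2   t3
    A   3    0    0   -2
    B  -1    0    0    0
    C   0    1    0   -2
    D   0    0   -1    0
    E   0    0    0    2
    F   0    0    3    0
    G   0   -2    0    0

Candidate y = [1, 3, 0, 0, 1, 0, 0]; check y·C column-wise:
  col t0: 1·3 + 3·-1 + 1·0 = 0
  col t1: 1·0 + 3·0 + 0·1 + 1·0 + 0·-2 = 0
  col t2: 1·0 + 3·0 + 0·-1 + 1·0 + 0·3 = 0
  col t3: 1·-2 + 3·0 + 0·-2 + 1·2 = 0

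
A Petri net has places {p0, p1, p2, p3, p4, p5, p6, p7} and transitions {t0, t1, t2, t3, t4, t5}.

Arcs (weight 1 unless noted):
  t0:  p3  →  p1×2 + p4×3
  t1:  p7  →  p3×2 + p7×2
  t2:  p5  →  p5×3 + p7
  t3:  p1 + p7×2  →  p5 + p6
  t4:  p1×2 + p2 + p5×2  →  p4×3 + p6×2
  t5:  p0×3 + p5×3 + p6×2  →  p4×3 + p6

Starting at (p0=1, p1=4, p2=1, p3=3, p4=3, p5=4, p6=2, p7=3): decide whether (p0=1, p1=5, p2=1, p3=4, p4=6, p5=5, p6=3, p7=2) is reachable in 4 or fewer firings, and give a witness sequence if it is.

step 1: fire t0:  (p0=1, p1=4, p2=1, p3=3, p4=3, p5=4, p6=2, p7=3) → (p0=1, p1=6, p2=1, p3=2, p4=6, p5=4, p6=2, p7=3)
step 2: fire t1:  (p0=1, p1=6, p2=1, p3=2, p4=6, p5=4, p6=2, p7=3) → (p0=1, p1=6, p2=1, p3=4, p4=6, p5=4, p6=2, p7=4)
step 3: fire t3:  (p0=1, p1=6, p2=1, p3=4, p4=6, p5=4, p6=2, p7=4) → (p0=1, p1=5, p2=1, p3=4, p4=6, p5=5, p6=3, p7=2)

YES — reachable via ⟨t0, t1, t3⟩ (3 firings)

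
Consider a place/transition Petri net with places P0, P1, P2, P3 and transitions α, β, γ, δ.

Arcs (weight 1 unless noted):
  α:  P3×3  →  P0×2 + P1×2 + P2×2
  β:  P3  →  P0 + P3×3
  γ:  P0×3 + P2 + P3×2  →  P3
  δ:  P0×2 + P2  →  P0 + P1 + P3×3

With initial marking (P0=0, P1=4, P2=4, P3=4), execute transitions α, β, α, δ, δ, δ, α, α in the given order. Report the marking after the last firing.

step 1: fire α:  (P0=0, P1=4, P2=4, P3=4) → (P0=2, P1=6, P2=6, P3=1)
step 2: fire β:  (P0=2, P1=6, P2=6, P3=1) → (P0=3, P1=6, P2=6, P3=3)
step 3: fire α:  (P0=3, P1=6, P2=6, P3=3) → (P0=5, P1=8, P2=8, P3=0)
step 4: fire δ:  (P0=5, P1=8, P2=8, P3=0) → (P0=4, P1=9, P2=7, P3=3)
step 5: fire δ:  (P0=4, P1=9, P2=7, P3=3) → (P0=3, P1=10, P2=6, P3=6)
step 6: fire δ:  (P0=3, P1=10, P2=6, P3=6) → (P0=2, P1=11, P2=5, P3=9)
step 7: fire α:  (P0=2, P1=11, P2=5, P3=9) → (P0=4, P1=13, P2=7, P3=6)
step 8: fire α:  (P0=4, P1=13, P2=7, P3=6) → (P0=6, P1=15, P2=9, P3=3)

(P0=6, P1=15, P2=9, P3=3)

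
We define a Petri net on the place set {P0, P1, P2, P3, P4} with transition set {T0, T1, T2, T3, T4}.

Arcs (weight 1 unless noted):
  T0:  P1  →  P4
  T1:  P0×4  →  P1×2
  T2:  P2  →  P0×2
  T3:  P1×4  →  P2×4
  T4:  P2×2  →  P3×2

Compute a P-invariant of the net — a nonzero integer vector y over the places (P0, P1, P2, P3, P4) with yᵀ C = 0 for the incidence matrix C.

Incidence matrix C (rows=places, cols=transitions):
       T0   T1   T2   T3   T4
   P0   0   -4    2    0    0
   P1  -1    2    0   -4    0
   P2   0    0   -1    4   -2
   P3   0    0    0    0    2
   P4   1    0    0    0    0

Candidate y = [1, 2, 2, 2, 2]; check y·C column-wise:
  col T0: 1·0 + 2·-1 + 2·0 + 2·0 + 2·1 = 0
  col T1: 1·-4 + 2·2 + 2·0 + 2·0 + 2·0 = 0
  col T2: 1·2 + 2·0 + 2·-1 + 2·0 + 2·0 = 0
  col T3: 1·0 + 2·-4 + 2·4 + 2·0 + 2·0 = 0
  col T4: 1·0 + 2·0 + 2·-2 + 2·2 + 2·0 = 0

y = (P0:1, P1:2, P2:2, P3:2, P4:2)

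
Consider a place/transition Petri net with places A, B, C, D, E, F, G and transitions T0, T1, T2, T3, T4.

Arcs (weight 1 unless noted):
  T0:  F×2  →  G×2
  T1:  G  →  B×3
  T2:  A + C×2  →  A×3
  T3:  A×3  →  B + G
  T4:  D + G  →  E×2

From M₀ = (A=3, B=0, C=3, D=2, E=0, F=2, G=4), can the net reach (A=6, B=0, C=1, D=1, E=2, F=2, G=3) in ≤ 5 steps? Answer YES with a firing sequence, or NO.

NO — not reachable within 5 firings

depth 0: 1 marking
depth 1: 6 markings reached so far
depth 2: 18 markings reached so far
depth 3: 37 markings reached so far
depth 4: 60 markings reached so far
depth 5: 81 markings reached so far
target is not among the 81 markings reachable within 5 steps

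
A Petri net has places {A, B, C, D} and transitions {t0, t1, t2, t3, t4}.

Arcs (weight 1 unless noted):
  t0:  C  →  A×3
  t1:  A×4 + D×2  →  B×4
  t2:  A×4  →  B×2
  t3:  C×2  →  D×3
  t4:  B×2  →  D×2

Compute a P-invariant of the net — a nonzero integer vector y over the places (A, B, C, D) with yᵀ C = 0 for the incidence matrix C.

y = (A:1, B:2, C:3, D:2)

Incidence matrix C (rows=places, cols=transitions):
       t0   t1   t2   t3   t4
    A   3   -4   -4    0    0
    B   0    4    2    0   -2
    C  -1    0    0   -2    0
    D   0   -2    0    3    2

Candidate y = [1, 2, 3, 2]; check y·C column-wise:
  col t0: 1·3 + 2·0 + 3·-1 + 2·0 = 0
  col t1: 1·-4 + 2·4 + 3·0 + 2·-2 = 0
  col t2: 1·-4 + 2·2 + 3·0 + 2·0 = 0
  col t3: 1·0 + 2·0 + 3·-2 + 2·3 = 0
  col t4: 1·0 + 2·-2 + 3·0 + 2·2 = 0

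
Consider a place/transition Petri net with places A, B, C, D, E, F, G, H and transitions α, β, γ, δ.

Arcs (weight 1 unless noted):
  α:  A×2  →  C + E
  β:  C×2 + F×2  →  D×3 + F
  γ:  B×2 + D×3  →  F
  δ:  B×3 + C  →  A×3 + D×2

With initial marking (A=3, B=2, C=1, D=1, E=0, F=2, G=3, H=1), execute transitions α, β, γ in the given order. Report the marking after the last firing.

(A=1, B=0, C=0, D=1, E=1, F=2, G=3, H=1)

step 1: fire α:  (A=3, B=2, C=1, D=1, E=0, F=2, G=3, H=1) → (A=1, B=2, C=2, D=1, E=1, F=2, G=3, H=1)
step 2: fire β:  (A=1, B=2, C=2, D=1, E=1, F=2, G=3, H=1) → (A=1, B=2, C=0, D=4, E=1, F=1, G=3, H=1)
step 3: fire γ:  (A=1, B=2, C=0, D=4, E=1, F=1, G=3, H=1) → (A=1, B=0, C=0, D=1, E=1, F=2, G=3, H=1)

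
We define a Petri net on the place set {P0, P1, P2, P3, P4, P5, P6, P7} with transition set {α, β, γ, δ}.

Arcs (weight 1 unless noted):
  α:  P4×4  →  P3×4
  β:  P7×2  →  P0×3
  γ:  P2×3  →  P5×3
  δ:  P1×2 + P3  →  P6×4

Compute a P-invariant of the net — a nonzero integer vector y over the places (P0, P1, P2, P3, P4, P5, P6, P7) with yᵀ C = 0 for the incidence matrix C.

y = (P0:0, P1:1, P2:0, P3:-2, P4:-2, P5:0, P6:0, P7:0)

Incidence matrix C (rows=places, cols=transitions):
        α    β    γ    δ
   P0   0    3    0    0
   P1   0    0    0   -2
   P2   0    0   -3    0
   P3   4    0    0   -1
   P4  -4    0    0    0
   P5   0    0    3    0
   P6   0    0    0    4
   P7   0   -2    0    0

Candidate y = [0, 1, 0, -2, -2, 0, 0, 0]; check y·C column-wise:
  col α: 1·0 + -2·4 + -2·-4 = 0
  col β: 0·3 + 1·0 + -2·0 + -2·0 + 0·-2 = 0
  col γ: 1·0 + 0·-3 + -2·0 + -2·0 + 0·3 = 0
  col δ: 1·-2 + -2·-1 + -2·0 + 0·4 = 0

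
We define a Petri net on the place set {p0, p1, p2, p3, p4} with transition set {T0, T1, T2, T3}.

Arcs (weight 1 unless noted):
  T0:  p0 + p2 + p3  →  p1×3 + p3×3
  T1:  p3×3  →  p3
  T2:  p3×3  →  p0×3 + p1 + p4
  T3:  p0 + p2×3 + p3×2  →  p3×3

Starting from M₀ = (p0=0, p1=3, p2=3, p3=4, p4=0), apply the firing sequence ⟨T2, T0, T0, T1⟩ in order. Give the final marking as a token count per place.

step 1: fire T2:  (p0=0, p1=3, p2=3, p3=4, p4=0) → (p0=3, p1=4, p2=3, p3=1, p4=1)
step 2: fire T0:  (p0=3, p1=4, p2=3, p3=1, p4=1) → (p0=2, p1=7, p2=2, p3=3, p4=1)
step 3: fire T0:  (p0=2, p1=7, p2=2, p3=3, p4=1) → (p0=1, p1=10, p2=1, p3=5, p4=1)
step 4: fire T1:  (p0=1, p1=10, p2=1, p3=5, p4=1) → (p0=1, p1=10, p2=1, p3=3, p4=1)

(p0=1, p1=10, p2=1, p3=3, p4=1)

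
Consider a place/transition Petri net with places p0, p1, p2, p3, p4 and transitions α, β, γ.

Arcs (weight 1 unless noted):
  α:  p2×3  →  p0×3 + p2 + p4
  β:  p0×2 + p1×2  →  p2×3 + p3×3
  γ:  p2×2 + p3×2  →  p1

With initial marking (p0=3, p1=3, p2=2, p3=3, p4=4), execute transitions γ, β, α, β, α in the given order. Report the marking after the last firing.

(p0=5, p1=0, p2=2, p3=7, p4=6)

step 1: fire γ:  (p0=3, p1=3, p2=2, p3=3, p4=4) → (p0=3, p1=4, p2=0, p3=1, p4=4)
step 2: fire β:  (p0=3, p1=4, p2=0, p3=1, p4=4) → (p0=1, p1=2, p2=3, p3=4, p4=4)
step 3: fire α:  (p0=1, p1=2, p2=3, p3=4, p4=4) → (p0=4, p1=2, p2=1, p3=4, p4=5)
step 4: fire β:  (p0=4, p1=2, p2=1, p3=4, p4=5) → (p0=2, p1=0, p2=4, p3=7, p4=5)
step 5: fire α:  (p0=2, p1=0, p2=4, p3=7, p4=5) → (p0=5, p1=0, p2=2, p3=7, p4=6)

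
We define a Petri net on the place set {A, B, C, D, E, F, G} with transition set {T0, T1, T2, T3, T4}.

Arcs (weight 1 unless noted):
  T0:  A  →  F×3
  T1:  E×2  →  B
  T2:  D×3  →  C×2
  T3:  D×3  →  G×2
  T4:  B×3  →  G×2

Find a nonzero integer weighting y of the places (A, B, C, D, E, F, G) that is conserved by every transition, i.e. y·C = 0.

Incidence matrix C (rows=places, cols=transitions):
       T0   T1   T2   T3   T4
    A  -1    0    0    0    0
    B   0    1    0    0   -3
    C   0    0    2    0    0
    D   0    0   -3   -3    0
    E   0   -2    0    0    0
    F   3    0    0    0    0
    G   0    0    0    2    2

Candidate y = [3, 0, 0, 0, 0, 1, 0]; check y·C column-wise:
  col T0: 3·-1 + 1·3 = 0
  col T1: 3·0 + 0·1 + 0·-2 + 1·0 = 0
  col T2: 3·0 + 0·2 + 0·-3 + 1·0 = 0
  col T3: 3·0 + 0·-3 + 1·0 + 0·2 = 0
  col T4: 3·0 + 0·-3 + 1·0 + 0·2 = 0

y = (A:3, B:0, C:0, D:0, E:0, F:1, G:0)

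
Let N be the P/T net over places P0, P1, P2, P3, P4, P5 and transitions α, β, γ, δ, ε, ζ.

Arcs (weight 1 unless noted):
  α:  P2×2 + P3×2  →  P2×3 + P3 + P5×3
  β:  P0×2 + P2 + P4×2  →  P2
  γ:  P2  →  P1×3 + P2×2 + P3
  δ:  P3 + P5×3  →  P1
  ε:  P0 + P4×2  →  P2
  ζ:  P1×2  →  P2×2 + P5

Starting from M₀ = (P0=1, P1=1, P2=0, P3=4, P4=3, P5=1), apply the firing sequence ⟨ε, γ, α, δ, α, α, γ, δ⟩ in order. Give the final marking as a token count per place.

step 1: fire ε:  (P0=1, P1=1, P2=0, P3=4, P4=3, P5=1) → (P0=0, P1=1, P2=1, P3=4, P4=1, P5=1)
step 2: fire γ:  (P0=0, P1=1, P2=1, P3=4, P4=1, P5=1) → (P0=0, P1=4, P2=2, P3=5, P4=1, P5=1)
step 3: fire α:  (P0=0, P1=4, P2=2, P3=5, P4=1, P5=1) → (P0=0, P1=4, P2=3, P3=4, P4=1, P5=4)
step 4: fire δ:  (P0=0, P1=4, P2=3, P3=4, P4=1, P5=4) → (P0=0, P1=5, P2=3, P3=3, P4=1, P5=1)
step 5: fire α:  (P0=0, P1=5, P2=3, P3=3, P4=1, P5=1) → (P0=0, P1=5, P2=4, P3=2, P4=1, P5=4)
step 6: fire α:  (P0=0, P1=5, P2=4, P3=2, P4=1, P5=4) → (P0=0, P1=5, P2=5, P3=1, P4=1, P5=7)
step 7: fire γ:  (P0=0, P1=5, P2=5, P3=1, P4=1, P5=7) → (P0=0, P1=8, P2=6, P3=2, P4=1, P5=7)
step 8: fire δ:  (P0=0, P1=8, P2=6, P3=2, P4=1, P5=7) → (P0=0, P1=9, P2=6, P3=1, P4=1, P5=4)

(P0=0, P1=9, P2=6, P3=1, P4=1, P5=4)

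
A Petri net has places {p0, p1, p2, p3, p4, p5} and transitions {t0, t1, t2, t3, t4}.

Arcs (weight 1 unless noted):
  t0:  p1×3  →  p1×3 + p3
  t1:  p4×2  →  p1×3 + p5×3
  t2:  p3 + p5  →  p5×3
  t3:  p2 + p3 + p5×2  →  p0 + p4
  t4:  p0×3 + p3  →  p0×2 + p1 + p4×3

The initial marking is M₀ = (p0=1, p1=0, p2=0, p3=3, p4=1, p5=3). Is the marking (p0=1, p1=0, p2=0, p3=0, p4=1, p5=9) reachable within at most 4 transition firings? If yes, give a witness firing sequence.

YES — reachable via ⟨t2, t2, t2⟩ (3 firings)

step 1: fire t2:  (p0=1, p1=0, p2=0, p3=3, p4=1, p5=3) → (p0=1, p1=0, p2=0, p3=2, p4=1, p5=5)
step 2: fire t2:  (p0=1, p1=0, p2=0, p3=2, p4=1, p5=5) → (p0=1, p1=0, p2=0, p3=1, p4=1, p5=7)
step 3: fire t2:  (p0=1, p1=0, p2=0, p3=1, p4=1, p5=7) → (p0=1, p1=0, p2=0, p3=0, p4=1, p5=9)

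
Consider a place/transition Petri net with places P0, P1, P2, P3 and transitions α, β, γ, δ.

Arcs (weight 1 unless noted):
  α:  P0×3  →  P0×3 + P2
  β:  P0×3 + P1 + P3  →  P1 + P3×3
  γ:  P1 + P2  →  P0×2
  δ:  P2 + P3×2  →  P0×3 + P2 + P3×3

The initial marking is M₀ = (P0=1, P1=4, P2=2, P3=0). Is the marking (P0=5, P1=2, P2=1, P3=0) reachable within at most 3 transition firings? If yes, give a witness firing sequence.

step 1: fire γ:  (P0=1, P1=4, P2=2, P3=0) → (P0=3, P1=3, P2=1, P3=0)
step 2: fire α:  (P0=3, P1=3, P2=1, P3=0) → (P0=3, P1=3, P2=2, P3=0)
step 3: fire γ:  (P0=3, P1=3, P2=2, P3=0) → (P0=5, P1=2, P2=1, P3=0)

YES — reachable via ⟨γ, α, γ⟩ (3 firings)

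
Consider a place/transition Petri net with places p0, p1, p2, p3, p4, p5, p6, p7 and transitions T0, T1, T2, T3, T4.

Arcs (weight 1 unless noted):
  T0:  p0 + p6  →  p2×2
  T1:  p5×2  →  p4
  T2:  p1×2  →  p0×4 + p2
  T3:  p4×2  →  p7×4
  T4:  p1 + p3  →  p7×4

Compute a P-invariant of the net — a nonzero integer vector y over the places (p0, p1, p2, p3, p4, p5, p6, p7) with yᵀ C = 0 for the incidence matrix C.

Incidence matrix C (rows=places, cols=transitions):
       T0   T1   T2   T3   T4
   p0  -1    0    4    0    0
   p1   0    0   -2    0   -1
   p2   2    0    1    0    0
   p3   0    0    0    0   -1
   p4   0    1    0   -2    0
   p5   0   -2    0    0    0
   p6  -1    0    0    0    0
   p7   0    0    0    4    4

Candidate y = [4, 9, 2, -9, 0, 0, 0, 0]; check y·C column-wise:
  col T0: 4·-1 + 9·0 + 2·2 + -9·0 + 0·-1 = 0
  col T1: 4·0 + 9·0 + 2·0 + -9·0 + 0·1 + 0·-2 = 0
  col T2: 4·4 + 9·-2 + 2·1 + -9·0 = 0
  col T3: 4·0 + 9·0 + 2·0 + -9·0 + 0·-2 + 0·4 = 0
  col T4: 4·0 + 9·-1 + 2·0 + -9·-1 + 0·4 = 0

y = (p0:4, p1:9, p2:2, p3:-9, p4:0, p5:0, p6:0, p7:0)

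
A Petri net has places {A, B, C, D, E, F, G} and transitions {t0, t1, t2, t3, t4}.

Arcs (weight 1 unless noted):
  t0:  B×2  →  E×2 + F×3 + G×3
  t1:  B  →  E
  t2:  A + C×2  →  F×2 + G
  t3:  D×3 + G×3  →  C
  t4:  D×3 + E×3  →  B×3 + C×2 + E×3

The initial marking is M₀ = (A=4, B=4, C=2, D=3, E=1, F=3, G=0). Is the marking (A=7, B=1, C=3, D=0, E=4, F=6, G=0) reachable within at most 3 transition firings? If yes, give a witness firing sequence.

depth 0: 1 marking
depth 1: 4 markings reached so far
depth 2: 11 markings reached so far
depth 3: 23 markings reached so far
target is not among the 23 markings reachable within 3 steps

NO — not reachable within 3 firings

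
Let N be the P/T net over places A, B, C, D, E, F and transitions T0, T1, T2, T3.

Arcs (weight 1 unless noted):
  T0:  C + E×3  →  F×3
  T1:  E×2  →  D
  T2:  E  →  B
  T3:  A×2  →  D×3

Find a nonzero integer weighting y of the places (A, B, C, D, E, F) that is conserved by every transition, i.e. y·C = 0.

y = (A:3, B:1, C:-3, D:2, E:1, F:0)

Incidence matrix C (rows=places, cols=transitions):
       T0   T1   T2   T3
    A   0    0    0   -2
    B   0    0    1    0
    C  -1    0    0    0
    D   0    1    0    3
    E  -3   -2   -1    0
    F   3    0    0    0

Candidate y = [3, 1, -3, 2, 1, 0]; check y·C column-wise:
  col T0: 3·0 + 1·0 + -3·-1 + 2·0 + 1·-3 + 0·3 = 0
  col T1: 3·0 + 1·0 + -3·0 + 2·1 + 1·-2 = 0
  col T2: 3·0 + 1·1 + -3·0 + 2·0 + 1·-1 = 0
  col T3: 3·-2 + 1·0 + -3·0 + 2·3 + 1·0 = 0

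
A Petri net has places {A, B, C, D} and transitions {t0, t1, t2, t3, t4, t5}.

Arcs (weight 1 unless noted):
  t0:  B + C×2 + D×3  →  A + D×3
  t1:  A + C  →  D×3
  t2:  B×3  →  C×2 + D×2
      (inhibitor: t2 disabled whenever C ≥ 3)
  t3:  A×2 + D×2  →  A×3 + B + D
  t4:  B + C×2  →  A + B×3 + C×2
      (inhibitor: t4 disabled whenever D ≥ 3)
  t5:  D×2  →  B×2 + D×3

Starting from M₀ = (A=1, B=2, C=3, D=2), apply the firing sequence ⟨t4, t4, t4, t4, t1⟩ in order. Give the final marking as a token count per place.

step 1: fire t4:  (A=1, B=2, C=3, D=2) → (A=2, B=4, C=3, D=2)
step 2: fire t4:  (A=2, B=4, C=3, D=2) → (A=3, B=6, C=3, D=2)
step 3: fire t4:  (A=3, B=6, C=3, D=2) → (A=4, B=8, C=3, D=2)
step 4: fire t4:  (A=4, B=8, C=3, D=2) → (A=5, B=10, C=3, D=2)
step 5: fire t1:  (A=5, B=10, C=3, D=2) → (A=4, B=10, C=2, D=5)

(A=4, B=10, C=2, D=5)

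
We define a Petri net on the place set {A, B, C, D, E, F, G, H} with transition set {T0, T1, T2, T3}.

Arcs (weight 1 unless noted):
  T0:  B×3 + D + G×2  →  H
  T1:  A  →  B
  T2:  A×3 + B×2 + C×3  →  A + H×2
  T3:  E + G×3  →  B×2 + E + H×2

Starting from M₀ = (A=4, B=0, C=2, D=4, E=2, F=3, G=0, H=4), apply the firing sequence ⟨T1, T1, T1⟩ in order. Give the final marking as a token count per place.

(A=1, B=3, C=2, D=4, E=2, F=3, G=0, H=4)

step 1: fire T1:  (A=4, B=0, C=2, D=4, E=2, F=3, G=0, H=4) → (A=3, B=1, C=2, D=4, E=2, F=3, G=0, H=4)
step 2: fire T1:  (A=3, B=1, C=2, D=4, E=2, F=3, G=0, H=4) → (A=2, B=2, C=2, D=4, E=2, F=3, G=0, H=4)
step 3: fire T1:  (A=2, B=2, C=2, D=4, E=2, F=3, G=0, H=4) → (A=1, B=3, C=2, D=4, E=2, F=3, G=0, H=4)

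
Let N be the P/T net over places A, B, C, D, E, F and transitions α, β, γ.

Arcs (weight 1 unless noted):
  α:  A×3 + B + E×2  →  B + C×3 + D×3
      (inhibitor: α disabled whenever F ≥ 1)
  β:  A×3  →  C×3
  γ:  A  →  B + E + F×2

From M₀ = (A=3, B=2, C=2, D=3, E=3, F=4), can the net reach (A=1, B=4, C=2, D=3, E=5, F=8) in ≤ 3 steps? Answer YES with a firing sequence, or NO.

YES — reachable via ⟨γ, γ⟩ (2 firings)

step 1: fire γ:  (A=3, B=2, C=2, D=3, E=3, F=4) → (A=2, B=3, C=2, D=3, E=4, F=6)
step 2: fire γ:  (A=2, B=3, C=2, D=3, E=4, F=6) → (A=1, B=4, C=2, D=3, E=5, F=8)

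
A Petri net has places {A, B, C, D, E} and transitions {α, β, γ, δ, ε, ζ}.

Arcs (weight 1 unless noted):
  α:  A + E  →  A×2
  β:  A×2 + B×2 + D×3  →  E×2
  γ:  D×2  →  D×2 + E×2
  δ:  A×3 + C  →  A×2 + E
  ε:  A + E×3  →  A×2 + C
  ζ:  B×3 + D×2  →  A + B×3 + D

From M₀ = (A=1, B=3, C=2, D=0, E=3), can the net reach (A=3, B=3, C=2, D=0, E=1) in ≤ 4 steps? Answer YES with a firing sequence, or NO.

YES — reachable via ⟨α, α⟩ (2 firings)

step 1: fire α:  (A=1, B=3, C=2, D=0, E=3) → (A=2, B=3, C=2, D=0, E=2)
step 2: fire α:  (A=2, B=3, C=2, D=0, E=2) → (A=3, B=3, C=2, D=0, E=1)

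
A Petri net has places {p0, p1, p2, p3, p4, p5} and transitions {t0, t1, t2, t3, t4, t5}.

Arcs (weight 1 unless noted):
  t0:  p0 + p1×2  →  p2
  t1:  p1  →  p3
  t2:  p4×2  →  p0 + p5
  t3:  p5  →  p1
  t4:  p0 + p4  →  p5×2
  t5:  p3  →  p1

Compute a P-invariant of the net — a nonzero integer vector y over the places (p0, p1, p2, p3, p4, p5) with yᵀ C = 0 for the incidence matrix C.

Incidence matrix C (rows=places, cols=transitions):
       t0   t1   t2   t3   t4   t5
   p0  -1    0    1    0   -1    0
   p1  -2   -1    0    1    0    1
   p2   1    0    0    0    0    0
   p3   0    1    0    0    0   -1
   p4   0    0   -2    0   -1    0
   p5   0    0    1   -1    2    0

Candidate y = [1, 1, 3, 1, 1, 1]; check y·C column-wise:
  col t0: 1·-1 + 1·-2 + 3·1 + 1·0 + 1·0 + 1·0 = 0
  col t1: 1·0 + 1·-1 + 3·0 + 1·1 + 1·0 + 1·0 = 0
  col t2: 1·1 + 1·0 + 3·0 + 1·0 + 1·-2 + 1·1 = 0
  col t3: 1·0 + 1·1 + 3·0 + 1·0 + 1·0 + 1·-1 = 0
  col t4: 1·-1 + 1·0 + 3·0 + 1·0 + 1·-1 + 1·2 = 0
  col t5: 1·0 + 1·1 + 3·0 + 1·-1 + 1·0 + 1·0 = 0

y = (p0:1, p1:1, p2:3, p3:1, p4:1, p5:1)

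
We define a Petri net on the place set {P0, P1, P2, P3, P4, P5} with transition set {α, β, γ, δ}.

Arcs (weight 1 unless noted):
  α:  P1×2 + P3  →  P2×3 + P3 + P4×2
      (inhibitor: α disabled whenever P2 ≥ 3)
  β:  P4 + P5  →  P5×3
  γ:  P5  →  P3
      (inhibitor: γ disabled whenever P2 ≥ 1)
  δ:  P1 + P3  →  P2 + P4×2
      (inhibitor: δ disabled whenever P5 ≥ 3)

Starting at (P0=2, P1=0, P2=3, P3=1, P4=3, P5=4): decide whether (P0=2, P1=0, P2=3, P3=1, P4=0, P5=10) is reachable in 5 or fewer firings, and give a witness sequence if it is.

YES — reachable via ⟨β, β, β⟩ (3 firings)

step 1: fire β:  (P0=2, P1=0, P2=3, P3=1, P4=3, P5=4) → (P0=2, P1=0, P2=3, P3=1, P4=2, P5=6)
step 2: fire β:  (P0=2, P1=0, P2=3, P3=1, P4=2, P5=6) → (P0=2, P1=0, P2=3, P3=1, P4=1, P5=8)
step 3: fire β:  (P0=2, P1=0, P2=3, P3=1, P4=1, P5=8) → (P0=2, P1=0, P2=3, P3=1, P4=0, P5=10)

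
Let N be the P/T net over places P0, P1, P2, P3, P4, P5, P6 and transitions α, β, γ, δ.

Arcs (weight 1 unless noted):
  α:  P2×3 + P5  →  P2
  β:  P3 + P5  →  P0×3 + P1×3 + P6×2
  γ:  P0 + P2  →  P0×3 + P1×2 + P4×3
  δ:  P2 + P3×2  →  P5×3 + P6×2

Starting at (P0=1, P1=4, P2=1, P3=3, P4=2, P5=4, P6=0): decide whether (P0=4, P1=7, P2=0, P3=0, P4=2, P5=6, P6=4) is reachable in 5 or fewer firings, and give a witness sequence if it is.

step 1: fire β:  (P0=1, P1=4, P2=1, P3=3, P4=2, P5=4, P6=0) → (P0=4, P1=7, P2=1, P3=2, P4=2, P5=3, P6=2)
step 2: fire δ:  (P0=4, P1=7, P2=1, P3=2, P4=2, P5=3, P6=2) → (P0=4, P1=7, P2=0, P3=0, P4=2, P5=6, P6=4)

YES — reachable via ⟨β, δ⟩ (2 firings)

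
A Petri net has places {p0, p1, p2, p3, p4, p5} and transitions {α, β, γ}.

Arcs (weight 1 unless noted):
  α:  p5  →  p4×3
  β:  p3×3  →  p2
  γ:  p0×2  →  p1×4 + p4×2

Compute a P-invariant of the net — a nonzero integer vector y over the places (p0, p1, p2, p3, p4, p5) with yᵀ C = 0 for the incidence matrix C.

Incidence matrix C (rows=places, cols=transitions):
        α    β    γ
   p0   0    0   -2
   p1   0    0    4
   p2   0    1    0
   p3   0   -3    0
   p4   3    0    2
   p5  -1    0    0

Candidate y = [2, 1, 0, 0, 0, 0]; check y·C column-wise:
  col α: 2·0 + 1·0 + 0·3 + 0·-1 = 0
  col β: 2·0 + 1·0 + 0·1 + 0·-3 = 0
  col γ: 2·-2 + 1·4 + 0·2 = 0

y = (p0:2, p1:1, p2:0, p3:0, p4:0, p5:0)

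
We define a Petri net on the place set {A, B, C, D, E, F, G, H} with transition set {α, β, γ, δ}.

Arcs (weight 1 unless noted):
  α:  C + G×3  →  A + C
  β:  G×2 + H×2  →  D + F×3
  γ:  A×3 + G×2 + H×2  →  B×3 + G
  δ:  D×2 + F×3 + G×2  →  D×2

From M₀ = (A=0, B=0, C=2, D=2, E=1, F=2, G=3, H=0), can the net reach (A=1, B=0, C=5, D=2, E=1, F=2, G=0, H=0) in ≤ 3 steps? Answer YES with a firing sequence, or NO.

NO — not reachable within 3 firings

depth 0: 1 marking
depth 1: 2 markings reached so far
depth 2: 2 markings reached so far
(frontier empty at depth 2; search complete)
target is not among the 2 markings reachable within 3 steps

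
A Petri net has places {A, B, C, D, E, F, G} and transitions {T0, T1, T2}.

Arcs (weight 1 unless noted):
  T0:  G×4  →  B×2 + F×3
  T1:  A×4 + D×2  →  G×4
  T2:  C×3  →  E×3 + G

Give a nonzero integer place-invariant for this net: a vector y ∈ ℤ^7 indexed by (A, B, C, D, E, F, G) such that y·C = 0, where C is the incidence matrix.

Incidence matrix C (rows=places, cols=transitions):
       T0   T1   T2
    A   0   -4    0
    B   2    0    0
    C   0    0   -3
    D   0   -2    0
    E   0    0    3
    F   3    0    0
    G  -4    4    1

Candidate y = [1, 0, 0, -2, 0, 0, 0]; check y·C column-wise:
  col T0: 1·0 + 0·2 + -2·0 + 0·3 + 0·-4 = 0
  col T1: 1·-4 + -2·-2 + 0·4 = 0
  col T2: 1·0 + 0·-3 + -2·0 + 0·3 + 0·1 = 0

y = (A:1, B:0, C:0, D:-2, E:0, F:0, G:0)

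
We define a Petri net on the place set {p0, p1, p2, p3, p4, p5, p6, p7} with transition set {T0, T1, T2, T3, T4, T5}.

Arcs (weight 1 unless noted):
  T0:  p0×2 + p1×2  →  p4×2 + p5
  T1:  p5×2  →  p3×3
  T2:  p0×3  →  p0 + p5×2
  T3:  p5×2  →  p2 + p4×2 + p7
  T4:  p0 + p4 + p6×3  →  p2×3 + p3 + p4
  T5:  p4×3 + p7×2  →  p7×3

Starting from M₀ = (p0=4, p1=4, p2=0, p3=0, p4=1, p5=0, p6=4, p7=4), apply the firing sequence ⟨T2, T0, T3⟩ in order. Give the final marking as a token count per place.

(p0=0, p1=2, p2=1, p3=0, p4=5, p5=1, p6=4, p7=5)

step 1: fire T2:  (p0=4, p1=4, p2=0, p3=0, p4=1, p5=0, p6=4, p7=4) → (p0=2, p1=4, p2=0, p3=0, p4=1, p5=2, p6=4, p7=4)
step 2: fire T0:  (p0=2, p1=4, p2=0, p3=0, p4=1, p5=2, p6=4, p7=4) → (p0=0, p1=2, p2=0, p3=0, p4=3, p5=3, p6=4, p7=4)
step 3: fire T3:  (p0=0, p1=2, p2=0, p3=0, p4=3, p5=3, p6=4, p7=4) → (p0=0, p1=2, p2=1, p3=0, p4=5, p5=1, p6=4, p7=5)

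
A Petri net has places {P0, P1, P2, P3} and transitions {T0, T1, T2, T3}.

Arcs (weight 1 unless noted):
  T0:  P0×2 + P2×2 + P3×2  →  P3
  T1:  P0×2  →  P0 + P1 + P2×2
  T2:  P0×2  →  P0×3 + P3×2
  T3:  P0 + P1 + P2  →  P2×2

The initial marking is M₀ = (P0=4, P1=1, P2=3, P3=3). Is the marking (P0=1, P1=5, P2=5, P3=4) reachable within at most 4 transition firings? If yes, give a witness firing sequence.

NO — not reachable within 4 firings

depth 0: 1 marking
depth 1: 5 markings reached so far
depth 2: 13 markings reached so far
depth 3: 26 markings reached so far
depth 4: 43 markings reached so far
target is not among the 43 markings reachable within 4 steps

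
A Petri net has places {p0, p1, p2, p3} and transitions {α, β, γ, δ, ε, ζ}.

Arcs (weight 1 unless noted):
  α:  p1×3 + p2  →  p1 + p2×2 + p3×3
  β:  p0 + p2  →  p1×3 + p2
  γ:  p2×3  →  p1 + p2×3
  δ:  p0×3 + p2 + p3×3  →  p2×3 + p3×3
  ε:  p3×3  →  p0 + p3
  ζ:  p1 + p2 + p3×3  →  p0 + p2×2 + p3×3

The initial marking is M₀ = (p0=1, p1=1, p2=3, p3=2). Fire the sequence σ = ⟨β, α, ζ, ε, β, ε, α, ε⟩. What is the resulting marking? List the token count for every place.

step 1: fire β:  (p0=1, p1=1, p2=3, p3=2) → (p0=0, p1=4, p2=3, p3=2)
step 2: fire α:  (p0=0, p1=4, p2=3, p3=2) → (p0=0, p1=2, p2=4, p3=5)
step 3: fire ζ:  (p0=0, p1=2, p2=4, p3=5) → (p0=1, p1=1, p2=5, p3=5)
step 4: fire ε:  (p0=1, p1=1, p2=5, p3=5) → (p0=2, p1=1, p2=5, p3=3)
step 5: fire β:  (p0=2, p1=1, p2=5, p3=3) → (p0=1, p1=4, p2=5, p3=3)
step 6: fire ε:  (p0=1, p1=4, p2=5, p3=3) → (p0=2, p1=4, p2=5, p3=1)
step 7: fire α:  (p0=2, p1=4, p2=5, p3=1) → (p0=2, p1=2, p2=6, p3=4)
step 8: fire ε:  (p0=2, p1=2, p2=6, p3=4) → (p0=3, p1=2, p2=6, p3=2)

(p0=3, p1=2, p2=6, p3=2)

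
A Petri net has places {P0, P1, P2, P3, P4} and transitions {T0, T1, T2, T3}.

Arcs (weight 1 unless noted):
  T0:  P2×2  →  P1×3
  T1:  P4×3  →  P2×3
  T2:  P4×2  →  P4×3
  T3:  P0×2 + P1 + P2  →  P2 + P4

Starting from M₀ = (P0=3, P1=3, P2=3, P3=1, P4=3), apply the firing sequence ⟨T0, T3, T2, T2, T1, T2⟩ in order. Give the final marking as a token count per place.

(P0=1, P1=5, P2=4, P3=1, P4=4)

step 1: fire T0:  (P0=3, P1=3, P2=3, P3=1, P4=3) → (P0=3, P1=6, P2=1, P3=1, P4=3)
step 2: fire T3:  (P0=3, P1=6, P2=1, P3=1, P4=3) → (P0=1, P1=5, P2=1, P3=1, P4=4)
step 3: fire T2:  (P0=1, P1=5, P2=1, P3=1, P4=4) → (P0=1, P1=5, P2=1, P3=1, P4=5)
step 4: fire T2:  (P0=1, P1=5, P2=1, P3=1, P4=5) → (P0=1, P1=5, P2=1, P3=1, P4=6)
step 5: fire T1:  (P0=1, P1=5, P2=1, P3=1, P4=6) → (P0=1, P1=5, P2=4, P3=1, P4=3)
step 6: fire T2:  (P0=1, P1=5, P2=4, P3=1, P4=3) → (P0=1, P1=5, P2=4, P3=1, P4=4)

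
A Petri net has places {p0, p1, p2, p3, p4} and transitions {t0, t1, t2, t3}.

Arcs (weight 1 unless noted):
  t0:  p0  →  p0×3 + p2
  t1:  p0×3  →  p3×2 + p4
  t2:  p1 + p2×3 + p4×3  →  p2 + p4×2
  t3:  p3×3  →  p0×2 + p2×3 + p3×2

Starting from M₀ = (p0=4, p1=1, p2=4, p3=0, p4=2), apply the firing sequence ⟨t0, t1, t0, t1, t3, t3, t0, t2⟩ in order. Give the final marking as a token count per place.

step 1: fire t0:  (p0=4, p1=1, p2=4, p3=0, p4=2) → (p0=6, p1=1, p2=5, p3=0, p4=2)
step 2: fire t1:  (p0=6, p1=1, p2=5, p3=0, p4=2) → (p0=3, p1=1, p2=5, p3=2, p4=3)
step 3: fire t0:  (p0=3, p1=1, p2=5, p3=2, p4=3) → (p0=5, p1=1, p2=6, p3=2, p4=3)
step 4: fire t1:  (p0=5, p1=1, p2=6, p3=2, p4=3) → (p0=2, p1=1, p2=6, p3=4, p4=4)
step 5: fire t3:  (p0=2, p1=1, p2=6, p3=4, p4=4) → (p0=4, p1=1, p2=9, p3=3, p4=4)
step 6: fire t3:  (p0=4, p1=1, p2=9, p3=3, p4=4) → (p0=6, p1=1, p2=12, p3=2, p4=4)
step 7: fire t0:  (p0=6, p1=1, p2=12, p3=2, p4=4) → (p0=8, p1=1, p2=13, p3=2, p4=4)
step 8: fire t2:  (p0=8, p1=1, p2=13, p3=2, p4=4) → (p0=8, p1=0, p2=11, p3=2, p4=3)

(p0=8, p1=0, p2=11, p3=2, p4=3)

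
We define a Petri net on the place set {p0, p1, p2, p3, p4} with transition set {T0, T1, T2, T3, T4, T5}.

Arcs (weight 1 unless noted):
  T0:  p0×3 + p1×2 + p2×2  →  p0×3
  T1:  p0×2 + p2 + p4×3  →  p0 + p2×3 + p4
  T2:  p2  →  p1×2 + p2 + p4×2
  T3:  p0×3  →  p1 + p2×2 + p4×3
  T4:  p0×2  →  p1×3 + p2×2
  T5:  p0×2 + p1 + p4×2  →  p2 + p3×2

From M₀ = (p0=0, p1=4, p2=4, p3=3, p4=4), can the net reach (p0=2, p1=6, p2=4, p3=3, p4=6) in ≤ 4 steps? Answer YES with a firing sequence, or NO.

depth 0: 1 marking
depth 1: 2 markings reached so far
depth 2: 3 markings reached so far
depth 3: 4 markings reached so far
depth 4: 5 markings reached so far
target is not among the 5 markings reachable within 4 steps

NO — not reachable within 4 firings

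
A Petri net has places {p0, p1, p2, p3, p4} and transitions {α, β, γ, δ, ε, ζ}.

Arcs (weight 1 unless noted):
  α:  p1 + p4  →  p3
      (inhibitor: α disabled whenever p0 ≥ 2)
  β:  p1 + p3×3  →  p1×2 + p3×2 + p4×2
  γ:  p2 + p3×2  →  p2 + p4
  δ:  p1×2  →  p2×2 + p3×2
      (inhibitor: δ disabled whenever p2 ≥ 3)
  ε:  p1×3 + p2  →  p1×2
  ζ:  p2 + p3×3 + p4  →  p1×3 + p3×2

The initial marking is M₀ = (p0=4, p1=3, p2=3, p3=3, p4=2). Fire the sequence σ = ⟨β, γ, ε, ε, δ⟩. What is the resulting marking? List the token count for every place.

step 1: fire β:  (p0=4, p1=3, p2=3, p3=3, p4=2) → (p0=4, p1=4, p2=3, p3=2, p4=4)
step 2: fire γ:  (p0=4, p1=4, p2=3, p3=2, p4=4) → (p0=4, p1=4, p2=3, p3=0, p4=5)
step 3: fire ε:  (p0=4, p1=4, p2=3, p3=0, p4=5) → (p0=4, p1=3, p2=2, p3=0, p4=5)
step 4: fire ε:  (p0=4, p1=3, p2=2, p3=0, p4=5) → (p0=4, p1=2, p2=1, p3=0, p4=5)
step 5: fire δ:  (p0=4, p1=2, p2=1, p3=0, p4=5) → (p0=4, p1=0, p2=3, p3=2, p4=5)

(p0=4, p1=0, p2=3, p3=2, p4=5)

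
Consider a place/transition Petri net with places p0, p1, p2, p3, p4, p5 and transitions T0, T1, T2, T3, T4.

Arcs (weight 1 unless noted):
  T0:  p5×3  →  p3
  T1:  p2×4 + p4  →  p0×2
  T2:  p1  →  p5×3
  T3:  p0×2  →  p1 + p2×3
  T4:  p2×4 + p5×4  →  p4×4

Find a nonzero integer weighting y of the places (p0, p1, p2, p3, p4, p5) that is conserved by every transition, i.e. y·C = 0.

Incidence matrix C (rows=places, cols=transitions):
       T0   T1   T2   T3   T4
   p0   0    2    0   -2    0
   p1   0    0   -1    1    0
   p2   0   -4    0    3   -4
   p3   1    0    0    0    0
   p4   0   -1    0    0    4
   p5  -3    0    3    0   -4

Candidate y = [3, 3, 1, 3, 2, 1]; check y·C column-wise:
  col T0: 3·0 + 3·0 + 1·0 + 3·1 + 2·0 + 1·-3 = 0
  col T1: 3·2 + 3·0 + 1·-4 + 3·0 + 2·-1 + 1·0 = 0
  col T2: 3·0 + 3·-1 + 1·0 + 3·0 + 2·0 + 1·3 = 0
  col T3: 3·-2 + 3·1 + 1·3 + 3·0 + 2·0 + 1·0 = 0
  col T4: 3·0 + 3·0 + 1·-4 + 3·0 + 2·4 + 1·-4 = 0

y = (p0:3, p1:3, p2:1, p3:3, p4:2, p5:1)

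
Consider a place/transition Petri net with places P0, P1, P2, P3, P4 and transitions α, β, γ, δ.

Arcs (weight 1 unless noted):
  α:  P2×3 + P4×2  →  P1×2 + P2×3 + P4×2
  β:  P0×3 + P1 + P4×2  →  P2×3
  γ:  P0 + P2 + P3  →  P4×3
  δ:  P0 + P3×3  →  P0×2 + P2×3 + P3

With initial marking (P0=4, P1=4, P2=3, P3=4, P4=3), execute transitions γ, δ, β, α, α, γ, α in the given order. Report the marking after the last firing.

(P0=0, P1=9, P2=7, P3=0, P4=7)

step 1: fire γ:  (P0=4, P1=4, P2=3, P3=4, P4=3) → (P0=3, P1=4, P2=2, P3=3, P4=6)
step 2: fire δ:  (P0=3, P1=4, P2=2, P3=3, P4=6) → (P0=4, P1=4, P2=5, P3=1, P4=6)
step 3: fire β:  (P0=4, P1=4, P2=5, P3=1, P4=6) → (P0=1, P1=3, P2=8, P3=1, P4=4)
step 4: fire α:  (P0=1, P1=3, P2=8, P3=1, P4=4) → (P0=1, P1=5, P2=8, P3=1, P4=4)
step 5: fire α:  (P0=1, P1=5, P2=8, P3=1, P4=4) → (P0=1, P1=7, P2=8, P3=1, P4=4)
step 6: fire γ:  (P0=1, P1=7, P2=8, P3=1, P4=4) → (P0=0, P1=7, P2=7, P3=0, P4=7)
step 7: fire α:  (P0=0, P1=7, P2=7, P3=0, P4=7) → (P0=0, P1=9, P2=7, P3=0, P4=7)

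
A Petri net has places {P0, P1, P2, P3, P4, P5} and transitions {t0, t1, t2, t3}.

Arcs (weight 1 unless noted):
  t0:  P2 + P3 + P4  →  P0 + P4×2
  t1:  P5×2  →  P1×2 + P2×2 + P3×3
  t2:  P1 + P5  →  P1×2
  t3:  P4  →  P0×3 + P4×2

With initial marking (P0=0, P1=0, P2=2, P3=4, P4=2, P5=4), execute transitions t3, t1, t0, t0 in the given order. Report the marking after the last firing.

step 1: fire t3:  (P0=0, P1=0, P2=2, P3=4, P4=2, P5=4) → (P0=3, P1=0, P2=2, P3=4, P4=3, P5=4)
step 2: fire t1:  (P0=3, P1=0, P2=2, P3=4, P4=3, P5=4) → (P0=3, P1=2, P2=4, P3=7, P4=3, P5=2)
step 3: fire t0:  (P0=3, P1=2, P2=4, P3=7, P4=3, P5=2) → (P0=4, P1=2, P2=3, P3=6, P4=4, P5=2)
step 4: fire t0:  (P0=4, P1=2, P2=3, P3=6, P4=4, P5=2) → (P0=5, P1=2, P2=2, P3=5, P4=5, P5=2)

(P0=5, P1=2, P2=2, P3=5, P4=5, P5=2)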